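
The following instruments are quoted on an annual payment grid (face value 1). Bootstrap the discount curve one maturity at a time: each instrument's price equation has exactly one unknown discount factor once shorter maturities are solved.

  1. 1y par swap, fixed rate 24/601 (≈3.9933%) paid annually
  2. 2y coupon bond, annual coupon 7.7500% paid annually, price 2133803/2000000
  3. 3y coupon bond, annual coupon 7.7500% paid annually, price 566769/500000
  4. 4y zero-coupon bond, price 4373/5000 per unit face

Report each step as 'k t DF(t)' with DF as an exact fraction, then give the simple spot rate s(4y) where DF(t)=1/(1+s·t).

1 1 601/625
2 2 921/1000
3 3 4583/5000
4 4 4373/5000
s(4y) = (1/(4373/5000) − 1)/(4) = 627/17492 ≈ 3.5845%

step 1 [1y] swap r/1=24/601: DF=(1 − 24/601·(0))/(1+24/601) = 601/625 ≈ 0.961600
step 2 [2y] bond c/1=31/400: DF=(2133803/2000000 − 31/400·(0.961600))/(1+31/400) = 921/1000 ≈ 0.921000
step 3 [3y] bond c/1=31/400: DF=(566769/500000 − 31/400·(0.961600+0.921000))/(1+31/400) = 4583/5000 ≈ 0.916600
step 4 [4y] zero: DF = P = 4373/5000 ≈ 0.874600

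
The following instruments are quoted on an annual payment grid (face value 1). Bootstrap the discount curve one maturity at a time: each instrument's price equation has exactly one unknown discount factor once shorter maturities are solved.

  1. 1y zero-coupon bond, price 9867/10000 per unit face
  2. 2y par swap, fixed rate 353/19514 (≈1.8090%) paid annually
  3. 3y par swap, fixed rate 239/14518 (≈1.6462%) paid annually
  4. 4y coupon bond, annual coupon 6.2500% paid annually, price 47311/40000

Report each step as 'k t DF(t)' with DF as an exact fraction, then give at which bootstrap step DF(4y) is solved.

step 1 [1y] zero: DF = P = 9867/10000 ≈ 0.986700
step 2 [2y] swap r/1=353/19514: DF=(1 − 353/19514·(0.986700))/(1+353/19514) = 9647/10000 ≈ 0.964700
step 3 [3y] swap r/1=239/14518: DF=(1 − 239/14518·(0.986700+0.964700))/(1+239/14518) = 4761/5000 ≈ 0.952200
step 4 [4y] bond c/1=1/16: DF=(47311/40000 − 1/16·(0.986700+0.964700+0.952200))/(1+1/16) = 589/625 ≈ 0.942400

1 1 9867/10000
2 2 9647/10000
3 3 4761/5000
4 4 589/625
DF(4y) is solved at step 4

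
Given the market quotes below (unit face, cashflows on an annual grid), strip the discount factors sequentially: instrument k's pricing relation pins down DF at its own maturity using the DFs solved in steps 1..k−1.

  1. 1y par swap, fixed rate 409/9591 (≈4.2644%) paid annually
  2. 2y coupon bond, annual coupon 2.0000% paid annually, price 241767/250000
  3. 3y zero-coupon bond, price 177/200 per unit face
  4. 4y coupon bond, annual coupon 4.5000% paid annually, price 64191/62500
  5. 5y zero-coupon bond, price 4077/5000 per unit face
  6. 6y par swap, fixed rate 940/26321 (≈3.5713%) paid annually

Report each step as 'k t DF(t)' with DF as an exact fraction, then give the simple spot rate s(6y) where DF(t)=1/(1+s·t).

1 1 9591/10000
2 2 9293/10000
3 3 177/200
4 4 4317/5000
5 5 4077/5000
6 6 203/250
s(6y) = (1/(203/250) − 1)/(6) = 47/1218 ≈ 3.8588%

step 1 [1y] swap r/1=409/9591: DF=(1 − 409/9591·(0))/(1+409/9591) = 9591/10000 ≈ 0.959100
step 2 [2y] bond c/1=1/50: DF=(241767/250000 − 1/50·(0.959100))/(1+1/50) = 9293/10000 ≈ 0.929300
step 3 [3y] zero: DF = P = 177/200 ≈ 0.885000
step 4 [4y] bond c/1=9/200: DF=(64191/62500 − 9/200·(0.959100+0.929300+0.885000))/(1+9/200) = 4317/5000 ≈ 0.863400
step 5 [5y] zero: DF = P = 4077/5000 ≈ 0.815400
step 6 [6y] swap r/1=940/26321: DF=(1 − 940/26321·(0.959100+0.929300+0.885000+0.863400+0.815400))/(1+940/26321) = 203/250 ≈ 0.812000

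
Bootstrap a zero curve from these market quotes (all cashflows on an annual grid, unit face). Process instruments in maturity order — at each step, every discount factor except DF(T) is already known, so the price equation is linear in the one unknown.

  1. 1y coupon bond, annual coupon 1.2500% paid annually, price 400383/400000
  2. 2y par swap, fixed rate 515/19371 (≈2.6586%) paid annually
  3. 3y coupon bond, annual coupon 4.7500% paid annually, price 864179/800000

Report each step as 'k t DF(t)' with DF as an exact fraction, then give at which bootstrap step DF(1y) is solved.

step 1 [1y] bond c/1=1/80: DF=(400383/400000 − 1/80·(0))/(1+1/80) = 4943/5000 ≈ 0.988600
step 2 [2y] swap r/1=515/19371: DF=(1 − 515/19371·(0.988600))/(1+515/19371) = 1897/2000 ≈ 0.948500
step 3 [3y] bond c/1=19/400: DF=(864179/800000 − 19/400·(0.988600+0.948500))/(1+19/400) = 4717/5000 ≈ 0.943400

1 1 4943/5000
2 2 1897/2000
3 3 4717/5000
DF(1y) is solved at step 1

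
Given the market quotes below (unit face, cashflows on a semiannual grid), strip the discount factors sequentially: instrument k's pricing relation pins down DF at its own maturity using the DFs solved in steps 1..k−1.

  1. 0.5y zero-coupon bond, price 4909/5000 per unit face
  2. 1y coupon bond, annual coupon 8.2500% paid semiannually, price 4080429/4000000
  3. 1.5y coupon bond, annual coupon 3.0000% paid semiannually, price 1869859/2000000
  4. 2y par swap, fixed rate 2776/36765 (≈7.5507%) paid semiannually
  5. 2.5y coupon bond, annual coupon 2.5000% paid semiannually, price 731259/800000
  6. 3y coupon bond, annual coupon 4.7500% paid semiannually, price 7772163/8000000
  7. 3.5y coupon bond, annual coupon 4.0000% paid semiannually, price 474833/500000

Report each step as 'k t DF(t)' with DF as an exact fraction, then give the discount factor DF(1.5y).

1 1/2 4909/5000
2 1 588/625
3 3/2 8927/10000
4 2 2153/2500
5 5/2 4287/5000
6 3 4219/5000
7 7/2 516/625
DF(1.5y) = 8927/10000 ≈ 0.892700

step 1 [0.5y] zero: DF = P = 4909/5000 ≈ 0.981800
step 2 [1y] bond c/2=33/800: DF=(4080429/4000000 − 33/800·(0.981800))/(1+33/800) = 588/625 ≈ 0.940800
step 3 [1.5y] bond c/2=3/200: DF=(1869859/2000000 − 3/200·(0.981800+0.940800))/(1+3/200) = 8927/10000 ≈ 0.892700
step 4 [2y] swap r/2=1388/36765: DF=(1 − 1388/36765·(0.981800+0.940800+0.892700))/(1+1388/36765) = 2153/2500 ≈ 0.861200
step 5 [2.5y] bond c/2=1/80: DF=(731259/800000 − 1/80·(0.981800+0.940800+0.892700+0.861200))/(1+1/80) = 4287/5000 ≈ 0.857400
step 6 [3y] bond c/2=19/800: DF=(7772163/8000000 − 19/800·(0.981800+0.940800+0.892700+0.861200+0.857400))/(1+19/800) = 4219/5000 ≈ 0.843800
step 7 [3.5y] bond c/2=1/50: DF=(474833/500000 − 1/50·(0.981800+0.940800+0.892700+0.861200+0.857400+0.843800))/(1+1/50) = 516/625 ≈ 0.825600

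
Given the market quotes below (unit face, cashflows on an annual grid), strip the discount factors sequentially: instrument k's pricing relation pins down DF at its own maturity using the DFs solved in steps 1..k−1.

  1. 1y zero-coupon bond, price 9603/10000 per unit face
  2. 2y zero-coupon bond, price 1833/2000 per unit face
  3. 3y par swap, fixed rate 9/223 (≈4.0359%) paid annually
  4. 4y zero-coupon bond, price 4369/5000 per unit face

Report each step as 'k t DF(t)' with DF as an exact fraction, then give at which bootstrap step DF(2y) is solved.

step 1 [1y] zero: DF = P = 9603/10000 ≈ 0.960300
step 2 [2y] zero: DF = P = 1833/2000 ≈ 0.916500
step 3 [3y] swap r/1=9/223: DF=(1 − 9/223·(0.960300+0.916500))/(1+9/223) = 2221/2500 ≈ 0.888400
step 4 [4y] zero: DF = P = 4369/5000 ≈ 0.873800

1 1 9603/10000
2 2 1833/2000
3 3 2221/2500
4 4 4369/5000
DF(2y) is solved at step 2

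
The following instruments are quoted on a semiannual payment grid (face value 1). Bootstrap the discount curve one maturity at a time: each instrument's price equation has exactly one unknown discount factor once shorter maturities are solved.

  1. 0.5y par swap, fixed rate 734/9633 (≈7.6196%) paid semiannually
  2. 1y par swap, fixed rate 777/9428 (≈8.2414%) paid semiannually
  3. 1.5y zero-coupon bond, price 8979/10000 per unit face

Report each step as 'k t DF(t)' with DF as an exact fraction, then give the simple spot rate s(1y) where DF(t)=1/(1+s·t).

step 1 [0.5y] swap r/2=367/9633: DF=(1 − 367/9633·(0))/(1+367/9633) = 9633/10000 ≈ 0.963300
step 2 [1y] swap r/2=777/18856: DF=(1 − 777/18856·(0.963300))/(1+777/18856) = 9223/10000 ≈ 0.922300
step 3 [1.5y] zero: DF = P = 8979/10000 ≈ 0.897900

1 1/2 9633/10000
2 1 9223/10000
3 3/2 8979/10000
s(1y) = (1/(9223/10000) − 1)/(1) = 777/9223 ≈ 8.4246%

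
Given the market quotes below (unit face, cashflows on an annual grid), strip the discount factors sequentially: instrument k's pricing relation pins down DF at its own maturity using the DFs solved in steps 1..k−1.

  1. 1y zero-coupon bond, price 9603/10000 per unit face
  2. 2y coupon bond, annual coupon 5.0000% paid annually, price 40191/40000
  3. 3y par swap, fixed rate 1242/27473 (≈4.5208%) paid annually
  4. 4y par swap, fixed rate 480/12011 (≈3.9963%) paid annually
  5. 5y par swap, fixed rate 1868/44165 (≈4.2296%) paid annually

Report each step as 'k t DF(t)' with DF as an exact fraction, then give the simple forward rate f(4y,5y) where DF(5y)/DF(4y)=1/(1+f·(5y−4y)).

step 1 [1y] zero: DF = P = 9603/10000 ≈ 0.960300
step 2 [2y] bond c/1=1/20: DF=(40191/40000 − 1/20·(0.960300))/(1+1/20) = 1139/1250 ≈ 0.911200
step 3 [3y] swap r/1=1242/27473: DF=(1 − 1242/27473·(0.960300+0.911200))/(1+1242/27473) = 4379/5000 ≈ 0.875800
step 4 [4y] swap r/1=480/12011: DF=(1 − 480/12011·(0.960300+0.911200+0.875800))/(1+480/12011) = 107/125 ≈ 0.856000
step 5 [5y] swap r/1=1868/44165: DF=(1 − 1868/44165·(0.960300+0.911200+0.875800+0.856000))/(1+1868/44165) = 2033/2500 ≈ 0.813200

1 1 9603/10000
2 2 1139/1250
3 3 4379/5000
4 4 107/125
5 5 2033/2500
f(4y,5y) = ((107/125)/(2033/2500) − 1)/(1) = 1/19 ≈ 5.2632%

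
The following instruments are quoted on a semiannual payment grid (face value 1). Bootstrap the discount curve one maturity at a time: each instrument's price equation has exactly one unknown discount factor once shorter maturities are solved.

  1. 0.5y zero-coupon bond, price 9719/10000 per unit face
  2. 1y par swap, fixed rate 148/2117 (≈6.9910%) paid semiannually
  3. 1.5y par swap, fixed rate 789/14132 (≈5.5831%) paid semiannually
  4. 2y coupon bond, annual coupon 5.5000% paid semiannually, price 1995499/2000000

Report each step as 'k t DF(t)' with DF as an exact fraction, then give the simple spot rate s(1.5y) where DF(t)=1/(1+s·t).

step 1 [0.5y] zero: DF = P = 9719/10000 ≈ 0.971900
step 2 [1y] swap r/2=74/2117: DF=(1 − 74/2117·(0.971900))/(1+74/2117) = 4667/5000 ≈ 0.933400
step 3 [1.5y] swap r/2=789/28264: DF=(1 − 789/28264·(0.971900+0.933400))/(1+789/28264) = 9211/10000 ≈ 0.921100
step 4 [2y] bond c/2=11/400: DF=(1995499/2000000 − 11/400·(0.971900+0.933400+0.921100))/(1+11/400) = 4477/5000 ≈ 0.895400

1 1/2 9719/10000
2 1 4667/5000
3 3/2 9211/10000
4 2 4477/5000
s(1.5y) = (1/(9211/10000) − 1)/(3/2) = 526/9211 ≈ 5.7106%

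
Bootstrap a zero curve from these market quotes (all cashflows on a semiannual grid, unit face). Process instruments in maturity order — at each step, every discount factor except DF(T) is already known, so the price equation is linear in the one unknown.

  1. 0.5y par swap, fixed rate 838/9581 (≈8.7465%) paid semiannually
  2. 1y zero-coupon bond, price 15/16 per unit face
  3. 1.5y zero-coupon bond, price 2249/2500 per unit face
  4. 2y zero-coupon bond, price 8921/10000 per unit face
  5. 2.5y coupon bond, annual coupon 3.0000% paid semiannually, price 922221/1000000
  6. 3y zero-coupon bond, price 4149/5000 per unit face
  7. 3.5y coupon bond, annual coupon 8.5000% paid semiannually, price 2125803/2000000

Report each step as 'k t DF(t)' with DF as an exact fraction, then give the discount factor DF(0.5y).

step 1 [0.5y] swap r/2=419/9581: DF=(1 − 419/9581·(0))/(1+419/9581) = 9581/10000 ≈ 0.958100
step 2 [1y] zero: DF = P = 15/16 ≈ 0.937500
step 3 [1.5y] zero: DF = P = 2249/2500 ≈ 0.899600
step 4 [2y] zero: DF = P = 8921/10000 ≈ 0.892100
step 5 [2.5y] bond c/2=3/200: DF=(922221/1000000 − 3/200·(0.958100+0.937500+0.899600+0.892100))/(1+3/200) = 8541/10000 ≈ 0.854100
step 6 [3y] zero: DF = P = 4149/5000 ≈ 0.829800
step 7 [3.5y] bond c/2=17/400: DF=(2125803/2000000 − 17/400·(0.958100+0.937500+0.899600+0.892100+0.854100+0.829800))/(1+17/400) = 4003/5000 ≈ 0.800600

1 1/2 9581/10000
2 1 15/16
3 3/2 2249/2500
4 2 8921/10000
5 5/2 8541/10000
6 3 4149/5000
7 7/2 4003/5000
DF(0.5y) = 9581/10000 ≈ 0.958100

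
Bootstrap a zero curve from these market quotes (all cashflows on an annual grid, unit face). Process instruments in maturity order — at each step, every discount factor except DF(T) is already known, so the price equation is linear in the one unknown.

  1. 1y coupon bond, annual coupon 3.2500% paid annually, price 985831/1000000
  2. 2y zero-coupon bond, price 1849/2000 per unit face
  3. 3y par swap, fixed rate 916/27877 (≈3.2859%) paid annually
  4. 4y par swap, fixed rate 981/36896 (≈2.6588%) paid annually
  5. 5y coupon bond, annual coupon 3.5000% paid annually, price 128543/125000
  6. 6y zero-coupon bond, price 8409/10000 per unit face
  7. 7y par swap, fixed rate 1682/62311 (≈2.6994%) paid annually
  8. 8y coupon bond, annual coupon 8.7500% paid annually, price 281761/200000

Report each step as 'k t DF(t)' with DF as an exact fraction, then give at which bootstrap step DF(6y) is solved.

step 1 [1y] bond c/1=13/400: DF=(985831/1000000 − 13/400·(0))/(1+13/400) = 2387/2500 ≈ 0.954800
step 2 [2y] zero: DF = P = 1849/2000 ≈ 0.924500
step 3 [3y] swap r/1=916/27877: DF=(1 − 916/27877·(0.954800+0.924500))/(1+916/27877) = 2271/2500 ≈ 0.908400
step 4 [4y] swap r/1=981/36896: DF=(1 − 981/36896·(0.954800+0.924500+0.908400))/(1+981/36896) = 9019/10000 ≈ 0.901900
step 5 [5y] bond c/1=7/200: DF=(128543/125000 − 7/200·(0.954800+0.924500+0.908400+0.901900))/(1+7/200) = 543/625 ≈ 0.868800
step 6 [6y] zero: DF = P = 8409/10000 ≈ 0.840900
step 7 [7y] swap r/1=1682/62311: DF=(1 − 1682/62311·(0.954800+0.924500+0.908400+0.901900+0.868800+0.840900))/(1+1682/62311) = 4159/5000 ≈ 0.831800
step 8 [8y] bond c/1=7/80: DF=(281761/200000 − 7/80·(0.954800+0.924500+0.908400+0.901900+0.868800+0.840900+0.831800))/(1+7/80) = 7941/10000 ≈ 0.794100

1 1 2387/2500
2 2 1849/2000
3 3 2271/2500
4 4 9019/10000
5 5 543/625
6 6 8409/10000
7 7 4159/5000
8 8 7941/10000
DF(6y) is solved at step 6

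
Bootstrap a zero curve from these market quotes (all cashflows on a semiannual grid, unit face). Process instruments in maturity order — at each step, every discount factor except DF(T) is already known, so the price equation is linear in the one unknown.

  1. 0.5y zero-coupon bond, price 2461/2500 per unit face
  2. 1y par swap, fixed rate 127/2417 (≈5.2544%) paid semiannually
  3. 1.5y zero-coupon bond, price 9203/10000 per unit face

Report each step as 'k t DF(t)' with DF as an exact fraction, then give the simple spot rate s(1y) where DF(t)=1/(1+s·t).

step 1 [0.5y] zero: DF = P = 2461/2500 ≈ 0.984400
step 2 [1y] swap r/2=127/4834: DF=(1 − 127/4834·(0.984400))/(1+127/4834) = 2373/2500 ≈ 0.949200
step 3 [1.5y] zero: DF = P = 9203/10000 ≈ 0.920300

1 1/2 2461/2500
2 1 2373/2500
3 3/2 9203/10000
s(1y) = (1/(2373/2500) − 1)/(1) = 127/2373 ≈ 5.3519%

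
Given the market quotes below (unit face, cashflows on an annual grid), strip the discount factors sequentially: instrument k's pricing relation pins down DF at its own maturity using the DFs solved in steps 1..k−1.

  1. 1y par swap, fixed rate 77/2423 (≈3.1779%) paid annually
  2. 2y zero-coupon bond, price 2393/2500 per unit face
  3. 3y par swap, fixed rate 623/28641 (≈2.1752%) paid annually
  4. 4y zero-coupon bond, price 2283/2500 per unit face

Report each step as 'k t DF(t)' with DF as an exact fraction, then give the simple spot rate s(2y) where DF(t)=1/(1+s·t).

step 1 [1y] swap r/1=77/2423: DF=(1 − 77/2423·(0))/(1+77/2423) = 2423/2500 ≈ 0.969200
step 2 [2y] zero: DF = P = 2393/2500 ≈ 0.957200
step 3 [3y] swap r/1=623/28641: DF=(1 − 623/28641·(0.969200+0.957200))/(1+623/28641) = 9377/10000 ≈ 0.937700
step 4 [4y] zero: DF = P = 2283/2500 ≈ 0.913200

1 1 2423/2500
2 2 2393/2500
3 3 9377/10000
4 4 2283/2500
s(2y) = (1/(2393/2500) − 1)/(2) = 107/4786 ≈ 2.2357%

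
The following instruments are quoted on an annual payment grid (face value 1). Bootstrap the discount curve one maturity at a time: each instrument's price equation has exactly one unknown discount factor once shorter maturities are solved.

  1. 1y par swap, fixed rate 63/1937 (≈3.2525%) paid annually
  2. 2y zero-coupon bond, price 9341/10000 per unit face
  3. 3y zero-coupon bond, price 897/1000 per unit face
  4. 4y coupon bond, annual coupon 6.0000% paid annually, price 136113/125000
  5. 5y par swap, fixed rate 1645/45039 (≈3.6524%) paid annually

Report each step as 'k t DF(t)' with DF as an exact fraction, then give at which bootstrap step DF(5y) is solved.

1 1 1937/2000
2 2 9341/10000
3 3 897/1000
4 4 543/625
5 5 1671/2000
DF(5y) is solved at step 5

step 1 [1y] swap r/1=63/1937: DF=(1 − 63/1937·(0))/(1+63/1937) = 1937/2000 ≈ 0.968500
step 2 [2y] zero: DF = P = 9341/10000 ≈ 0.934100
step 3 [3y] zero: DF = P = 897/1000 ≈ 0.897000
step 4 [4y] bond c/1=3/50: DF=(136113/125000 − 3/50·(0.968500+0.934100+0.897000))/(1+3/50) = 543/625 ≈ 0.868800
step 5 [5y] swap r/1=1645/45039: DF=(1 − 1645/45039·(0.968500+0.934100+0.897000+0.868800))/(1+1645/45039) = 1671/2000 ≈ 0.835500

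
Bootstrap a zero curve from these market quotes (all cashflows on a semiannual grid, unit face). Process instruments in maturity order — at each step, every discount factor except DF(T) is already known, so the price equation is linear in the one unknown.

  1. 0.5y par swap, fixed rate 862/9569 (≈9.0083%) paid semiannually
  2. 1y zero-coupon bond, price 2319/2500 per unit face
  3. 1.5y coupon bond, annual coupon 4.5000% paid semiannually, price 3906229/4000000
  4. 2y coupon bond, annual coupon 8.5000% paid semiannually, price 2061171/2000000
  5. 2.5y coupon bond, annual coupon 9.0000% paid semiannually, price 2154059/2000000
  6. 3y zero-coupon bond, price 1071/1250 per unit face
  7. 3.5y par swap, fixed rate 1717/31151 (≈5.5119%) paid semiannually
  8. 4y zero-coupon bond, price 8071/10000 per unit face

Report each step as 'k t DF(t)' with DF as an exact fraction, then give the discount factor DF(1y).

1 1/2 9569/10000
2 1 2319/2500
3 3/2 571/625
4 2 1749/2000
5 5/2 349/400
6 3 1071/1250
7 7/2 8283/10000
8 4 8071/10000
DF(1y) = 2319/2500 ≈ 0.927600

step 1 [0.5y] swap r/2=431/9569: DF=(1 − 431/9569·(0))/(1+431/9569) = 9569/10000 ≈ 0.956900
step 2 [1y] zero: DF = P = 2319/2500 ≈ 0.927600
step 3 [1.5y] bond c/2=9/400: DF=(3906229/4000000 − 9/400·(0.956900+0.927600))/(1+9/400) = 571/625 ≈ 0.913600
step 4 [2y] bond c/2=17/400: DF=(2061171/2000000 − 17/400·(0.956900+0.927600+0.913600))/(1+17/400) = 1749/2000 ≈ 0.874500
step 5 [2.5y] bond c/2=9/200: DF=(2154059/2000000 − 9/200·(0.956900+0.927600+0.913600+0.874500))/(1+9/200) = 349/400 ≈ 0.872500
step 6 [3y] zero: DF = P = 1071/1250 ≈ 0.856800
step 7 [3.5y] swap r/2=1717/62302: DF=(1 − 1717/62302·(0.956900+0.927600+0.913600+0.874500+0.872500+0.856800))/(1+1717/62302) = 8283/10000 ≈ 0.828300
step 8 [4y] zero: DF = P = 8071/10000 ≈ 0.807100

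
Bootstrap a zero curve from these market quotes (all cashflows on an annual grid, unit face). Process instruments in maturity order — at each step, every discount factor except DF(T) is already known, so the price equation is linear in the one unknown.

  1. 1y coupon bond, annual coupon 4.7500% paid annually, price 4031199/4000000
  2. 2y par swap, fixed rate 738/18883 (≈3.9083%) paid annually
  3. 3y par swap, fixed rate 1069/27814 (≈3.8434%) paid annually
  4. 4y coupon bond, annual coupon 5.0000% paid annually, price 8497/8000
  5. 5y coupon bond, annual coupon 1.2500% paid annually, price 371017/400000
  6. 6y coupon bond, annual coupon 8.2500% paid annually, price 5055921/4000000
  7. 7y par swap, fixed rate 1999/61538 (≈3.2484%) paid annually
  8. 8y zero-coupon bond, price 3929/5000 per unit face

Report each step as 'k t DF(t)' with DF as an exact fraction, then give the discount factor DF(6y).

1 1 9621/10000
2 2 4631/5000
3 3 8931/10000
4 4 8791/10000
5 5 8709/10000
6 6 8223/10000
7 7 8001/10000
8 8 3929/5000
DF(6y) = 8223/10000 ≈ 0.822300

step 1 [1y] bond c/1=19/400: DF=(4031199/4000000 − 19/400·(0))/(1+19/400) = 9621/10000 ≈ 0.962100
step 2 [2y] swap r/1=738/18883: DF=(1 − 738/18883·(0.962100))/(1+738/18883) = 4631/5000 ≈ 0.926200
step 3 [3y] swap r/1=1069/27814: DF=(1 − 1069/27814·(0.962100+0.926200))/(1+1069/27814) = 8931/10000 ≈ 0.893100
step 4 [4y] bond c/1=1/20: DF=(8497/8000 − 1/20·(0.962100+0.926200+0.893100))/(1+1/20) = 8791/10000 ≈ 0.879100
step 5 [5y] bond c/1=1/80: DF=(371017/400000 − 1/80·(0.962100+0.926200+0.893100+0.879100))/(1+1/80) = 8709/10000 ≈ 0.870900
step 6 [6y] bond c/1=33/400: DF=(5055921/4000000 − 33/400·(0.962100+0.926200+0.893100+0.879100+0.870900))/(1+33/400) = 8223/10000 ≈ 0.822300
step 7 [7y] swap r/1=1999/61538: DF=(1 − 1999/61538·(0.962100+0.926200+0.893100+0.879100+0.870900+0.822300))/(1+1999/61538) = 8001/10000 ≈ 0.800100
step 8 [8y] zero: DF = P = 3929/5000 ≈ 0.785800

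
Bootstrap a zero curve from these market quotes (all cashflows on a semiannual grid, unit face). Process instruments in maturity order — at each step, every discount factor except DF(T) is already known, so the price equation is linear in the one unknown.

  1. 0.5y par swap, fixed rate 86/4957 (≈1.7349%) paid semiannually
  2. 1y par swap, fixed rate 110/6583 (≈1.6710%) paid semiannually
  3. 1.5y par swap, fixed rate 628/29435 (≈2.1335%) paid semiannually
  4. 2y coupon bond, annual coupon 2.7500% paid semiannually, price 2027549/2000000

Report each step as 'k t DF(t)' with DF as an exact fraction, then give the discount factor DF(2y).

step 1 [0.5y] swap r/2=43/4957: DF=(1 − 43/4957·(0))/(1+43/4957) = 4957/5000 ≈ 0.991400
step 2 [1y] swap r/2=55/6583: DF=(1 − 55/6583·(0.991400))/(1+55/6583) = 1967/2000 ≈ 0.983500
step 3 [1.5y] swap r/2=314/29435: DF=(1 − 314/29435·(0.991400+0.983500))/(1+314/29435) = 4843/5000 ≈ 0.968600
step 4 [2y] bond c/2=11/800: DF=(2027549/2000000 − 11/800·(0.991400+0.983500+0.968600))/(1+11/800) = 9601/10000 ≈ 0.960100

1 1/2 4957/5000
2 1 1967/2000
3 3/2 4843/5000
4 2 9601/10000
DF(2y) = 9601/10000 ≈ 0.960100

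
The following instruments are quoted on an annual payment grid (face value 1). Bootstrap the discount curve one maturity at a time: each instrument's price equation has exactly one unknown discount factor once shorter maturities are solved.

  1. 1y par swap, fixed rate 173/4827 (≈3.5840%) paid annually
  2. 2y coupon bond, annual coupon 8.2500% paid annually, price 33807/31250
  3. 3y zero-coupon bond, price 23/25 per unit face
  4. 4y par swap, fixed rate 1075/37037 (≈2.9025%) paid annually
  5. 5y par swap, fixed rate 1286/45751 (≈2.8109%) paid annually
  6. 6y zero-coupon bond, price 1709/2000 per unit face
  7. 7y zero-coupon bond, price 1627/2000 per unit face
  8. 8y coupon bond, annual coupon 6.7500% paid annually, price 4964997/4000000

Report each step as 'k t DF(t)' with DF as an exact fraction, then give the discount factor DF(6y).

step 1 [1y] swap r/1=173/4827: DF=(1 − 173/4827·(0))/(1+173/4827) = 4827/5000 ≈ 0.965400
step 2 [2y] bond c/1=33/400: DF=(33807/31250 − 33/400·(0.965400))/(1+33/400) = 4629/5000 ≈ 0.925800
step 3 [3y] zero: DF = P = 23/25 ≈ 0.920000
step 4 [4y] swap r/1=1075/37037: DF=(1 − 1075/37037·(0.965400+0.925800+0.920000))/(1+1075/37037) = 357/400 ≈ 0.892500
step 5 [5y] swap r/1=1286/45751: DF=(1 − 1286/45751·(0.965400+0.925800+0.920000+0.892500))/(1+1286/45751) = 4357/5000 ≈ 0.871400
step 6 [6y] zero: DF = P = 1709/2000 ≈ 0.854500
step 7 [7y] zero: DF = P = 1627/2000 ≈ 0.813500
step 8 [8y] bond c/1=27/400: DF=(4964997/4000000 − 27/400·(0.965400+0.925800+0.920000+0.892500+0.871400+0.854500+0.813500))/(1+27/400) = 96/125 ≈ 0.768000

1 1 4827/5000
2 2 4629/5000
3 3 23/25
4 4 357/400
5 5 4357/5000
6 6 1709/2000
7 7 1627/2000
8 8 96/125
DF(6y) = 1709/2000 ≈ 0.854500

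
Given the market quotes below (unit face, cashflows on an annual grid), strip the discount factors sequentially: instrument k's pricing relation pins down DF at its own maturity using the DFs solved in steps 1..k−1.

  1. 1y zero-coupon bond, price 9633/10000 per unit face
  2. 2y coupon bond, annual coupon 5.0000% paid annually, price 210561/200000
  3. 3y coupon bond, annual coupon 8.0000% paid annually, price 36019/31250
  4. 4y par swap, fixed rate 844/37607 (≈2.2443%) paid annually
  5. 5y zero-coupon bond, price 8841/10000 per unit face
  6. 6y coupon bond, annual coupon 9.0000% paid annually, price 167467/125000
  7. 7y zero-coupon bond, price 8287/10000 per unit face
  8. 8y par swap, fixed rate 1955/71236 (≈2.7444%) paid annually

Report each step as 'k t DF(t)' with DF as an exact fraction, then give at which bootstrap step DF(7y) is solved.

1 1 9633/10000
2 2 598/625
3 3 37/40
4 4 2289/2500
5 5 8841/10000
6 6 1057/1250
7 7 8287/10000
8 8 1609/2000
DF(7y) is solved at step 7

step 1 [1y] zero: DF = P = 9633/10000 ≈ 0.963300
step 2 [2y] bond c/1=1/20: DF=(210561/200000 − 1/20·(0.963300))/(1+1/20) = 598/625 ≈ 0.956800
step 3 [3y] bond c/1=2/25: DF=(36019/31250 − 2/25·(0.963300+0.956800))/(1+2/25) = 37/40 ≈ 0.925000
step 4 [4y] swap r/1=844/37607: DF=(1 − 844/37607·(0.963300+0.956800+0.925000))/(1+844/37607) = 2289/2500 ≈ 0.915600
step 5 [5y] zero: DF = P = 8841/10000 ≈ 0.884100
step 6 [6y] bond c/1=9/100: DF=(167467/125000 − 9/100·(0.963300+0.956800+0.925000+0.915600+0.884100))/(1+9/100) = 1057/1250 ≈ 0.845600
step 7 [7y] zero: DF = P = 8287/10000 ≈ 0.828700
step 8 [8y] swap r/1=1955/71236: DF=(1 − 1955/71236·(0.963300+0.956800+0.925000+0.915600+0.884100+0.845600+0.828700))/(1+1955/71236) = 1609/2000 ≈ 0.804500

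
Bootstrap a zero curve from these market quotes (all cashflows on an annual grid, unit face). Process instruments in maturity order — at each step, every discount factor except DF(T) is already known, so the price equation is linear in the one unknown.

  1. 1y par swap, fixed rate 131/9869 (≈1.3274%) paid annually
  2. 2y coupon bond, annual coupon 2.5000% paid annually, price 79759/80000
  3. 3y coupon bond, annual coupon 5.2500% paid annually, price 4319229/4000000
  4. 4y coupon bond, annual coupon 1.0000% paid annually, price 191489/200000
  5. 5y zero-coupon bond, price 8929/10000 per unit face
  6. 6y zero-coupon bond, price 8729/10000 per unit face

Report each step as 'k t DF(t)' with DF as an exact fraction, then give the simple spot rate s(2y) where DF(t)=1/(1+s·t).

1 1 9869/10000
2 2 4743/5000
3 3 4647/5000
4 4 2299/2500
5 5 8929/10000
6 6 8729/10000
s(2y) = (1/(4743/5000) − 1)/(2) = 257/9486 ≈ 2.7093%

step 1 [1y] swap r/1=131/9869: DF=(1 − 131/9869·(0))/(1+131/9869) = 9869/10000 ≈ 0.986900
step 2 [2y] bond c/1=1/40: DF=(79759/80000 − 1/40·(0.986900))/(1+1/40) = 4743/5000 ≈ 0.948600
step 3 [3y] bond c/1=21/400: DF=(4319229/4000000 − 21/400·(0.986900+0.948600))/(1+21/400) = 4647/5000 ≈ 0.929400
step 4 [4y] bond c/1=1/100: DF=(191489/200000 − 1/100·(0.986900+0.948600+0.929400))/(1+1/100) = 2299/2500 ≈ 0.919600
step 5 [5y] zero: DF = P = 8929/10000 ≈ 0.892900
step 6 [6y] zero: DF = P = 8729/10000 ≈ 0.872900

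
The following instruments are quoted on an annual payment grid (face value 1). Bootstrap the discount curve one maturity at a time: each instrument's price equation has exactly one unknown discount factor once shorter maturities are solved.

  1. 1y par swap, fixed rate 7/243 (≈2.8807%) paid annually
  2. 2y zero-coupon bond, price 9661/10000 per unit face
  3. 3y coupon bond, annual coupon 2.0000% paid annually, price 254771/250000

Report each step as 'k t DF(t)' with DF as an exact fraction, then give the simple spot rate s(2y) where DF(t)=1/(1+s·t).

step 1 [1y] swap r/1=7/243: DF=(1 − 7/243·(0))/(1+7/243) = 243/250 ≈ 0.972000
step 2 [2y] zero: DF = P = 9661/10000 ≈ 0.966100
step 3 [3y] bond c/1=1/50: DF=(254771/250000 − 1/50·(0.972000+0.966100))/(1+1/50) = 9611/10000 ≈ 0.961100

1 1 243/250
2 2 9661/10000
3 3 9611/10000
s(2y) = (1/(9661/10000) − 1)/(2) = 339/19322 ≈ 1.7545%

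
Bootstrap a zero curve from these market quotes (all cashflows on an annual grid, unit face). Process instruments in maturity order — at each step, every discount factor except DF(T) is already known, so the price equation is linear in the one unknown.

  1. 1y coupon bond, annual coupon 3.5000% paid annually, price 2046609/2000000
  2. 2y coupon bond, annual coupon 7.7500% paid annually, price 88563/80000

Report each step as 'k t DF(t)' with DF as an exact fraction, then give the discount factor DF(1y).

1 1 9887/10000
2 2 9563/10000
DF(1y) = 9887/10000 ≈ 0.988700

step 1 [1y] bond c/1=7/200: DF=(2046609/2000000 − 7/200·(0))/(1+7/200) = 9887/10000 ≈ 0.988700
step 2 [2y] bond c/1=31/400: DF=(88563/80000 − 31/400·(0.988700))/(1+31/400) = 9563/10000 ≈ 0.956300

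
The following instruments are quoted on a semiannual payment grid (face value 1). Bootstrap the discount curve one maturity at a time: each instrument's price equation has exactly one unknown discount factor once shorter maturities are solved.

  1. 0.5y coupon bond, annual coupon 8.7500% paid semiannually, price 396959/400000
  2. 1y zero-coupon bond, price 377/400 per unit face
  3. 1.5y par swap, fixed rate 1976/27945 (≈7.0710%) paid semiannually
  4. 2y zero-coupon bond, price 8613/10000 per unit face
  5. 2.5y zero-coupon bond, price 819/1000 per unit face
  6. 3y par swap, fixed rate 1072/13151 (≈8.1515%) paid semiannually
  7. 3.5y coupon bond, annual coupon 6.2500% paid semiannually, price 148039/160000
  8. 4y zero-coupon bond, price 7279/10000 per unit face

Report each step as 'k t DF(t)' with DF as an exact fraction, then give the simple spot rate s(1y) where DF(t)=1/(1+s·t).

step 1 [0.5y] bond c/2=7/160: DF=(396959/400000 − 7/160·(0))/(1+7/160) = 2377/2500 ≈ 0.950800
step 2 [1y] zero: DF = P = 377/400 ≈ 0.942500
step 3 [1.5y] swap r/2=988/27945: DF=(1 − 988/27945·(0.950800+0.942500))/(1+988/27945) = 2253/2500 ≈ 0.901200
step 4 [2y] zero: DF = P = 8613/10000 ≈ 0.861300
step 5 [2.5y] zero: DF = P = 819/1000 ≈ 0.819000
step 6 [3y] swap r/2=536/13151: DF=(1 − 536/13151·(0.950800+0.942500+0.901200+0.861300+0.819000))/(1+536/13151) = 491/625 ≈ 0.785600
step 7 [3.5y] bond c/2=1/32: DF=(148039/160000 − 1/32·(0.950800+0.942500+0.901200+0.861300+0.819000+0.785600))/(1+1/32) = 3689/5000 ≈ 0.737800
step 8 [4y] zero: DF = P = 7279/10000 ≈ 0.727900

1 1/2 2377/2500
2 1 377/400
3 3/2 2253/2500
4 2 8613/10000
5 5/2 819/1000
6 3 491/625
7 7/2 3689/5000
8 4 7279/10000
s(1y) = (1/(377/400) − 1)/(1) = 23/377 ≈ 6.1008%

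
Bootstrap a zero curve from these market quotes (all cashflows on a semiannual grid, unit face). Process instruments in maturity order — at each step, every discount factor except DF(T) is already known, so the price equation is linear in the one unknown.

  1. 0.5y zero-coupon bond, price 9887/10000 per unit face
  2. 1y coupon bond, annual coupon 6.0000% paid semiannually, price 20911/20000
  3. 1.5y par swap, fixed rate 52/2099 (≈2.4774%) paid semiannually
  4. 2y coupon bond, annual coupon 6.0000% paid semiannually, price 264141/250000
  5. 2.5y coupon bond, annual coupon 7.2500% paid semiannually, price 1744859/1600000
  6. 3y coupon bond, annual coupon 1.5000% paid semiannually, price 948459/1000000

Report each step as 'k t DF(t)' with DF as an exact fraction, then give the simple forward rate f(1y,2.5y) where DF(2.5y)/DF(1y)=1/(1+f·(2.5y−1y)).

step 1 [0.5y] zero: DF = P = 9887/10000 ≈ 0.988700
step 2 [1y] bond c/2=3/100: DF=(20911/20000 − 3/100·(0.988700))/(1+3/100) = 9863/10000 ≈ 0.986300
step 3 [1.5y] swap r/2=26/2099: DF=(1 − 26/2099·(0.988700+0.986300))/(1+26/2099) = 2409/2500 ≈ 0.963600
step 4 [2y] bond c/2=3/100: DF=(264141/250000 − 3/100·(0.988700+0.986300+0.963600))/(1+3/100) = 4701/5000 ≈ 0.940200
step 5 [2.5y] bond c/2=29/800: DF=(1744859/1600000 − 29/800·(0.988700+0.986300+0.963600+0.940200))/(1+29/800) = 9167/10000 ≈ 0.916700
step 6 [3y] bond c/2=3/400: DF=(948459/1000000 − 3/400·(0.988700+0.986300+0.963600+0.940200+0.916700))/(1+3/400) = 9057/10000 ≈ 0.905700

1 1/2 9887/10000
2 1 9863/10000
3 3/2 2409/2500
4 2 4701/5000
5 5/2 9167/10000
6 3 9057/10000
f(1y,2.5y) = ((9863/10000)/(9167/10000) − 1)/(3/2) = 464/9167 ≈ 5.0616%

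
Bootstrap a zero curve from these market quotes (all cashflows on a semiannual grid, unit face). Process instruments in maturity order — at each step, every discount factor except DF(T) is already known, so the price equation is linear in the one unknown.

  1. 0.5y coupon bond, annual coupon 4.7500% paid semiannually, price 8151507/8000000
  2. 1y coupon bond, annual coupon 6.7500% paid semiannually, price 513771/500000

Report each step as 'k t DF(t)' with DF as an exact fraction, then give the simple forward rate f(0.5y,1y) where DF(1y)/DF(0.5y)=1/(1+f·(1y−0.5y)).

1 1/2 9953/10000
2 1 1923/2000
f(0.5y,1y) = ((9953/10000)/(1923/2000) − 1)/(1/2) = 676/9615 ≈ 7.0307%

step 1 [0.5y] bond c/2=19/800: DF=(8151507/8000000 − 19/800·(0))/(1+19/800) = 9953/10000 ≈ 0.995300
step 2 [1y] bond c/2=27/800: DF=(513771/500000 − 27/800·(0.995300))/(1+27/800) = 1923/2000 ≈ 0.961500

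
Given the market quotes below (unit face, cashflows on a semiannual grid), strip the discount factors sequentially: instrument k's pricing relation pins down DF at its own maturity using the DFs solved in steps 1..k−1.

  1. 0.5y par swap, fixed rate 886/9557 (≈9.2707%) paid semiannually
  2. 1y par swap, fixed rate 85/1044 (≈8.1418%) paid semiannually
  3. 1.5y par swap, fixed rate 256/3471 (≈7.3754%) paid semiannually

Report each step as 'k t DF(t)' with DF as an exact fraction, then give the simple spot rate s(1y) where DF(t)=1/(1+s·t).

step 1 [0.5y] swap r/2=443/9557: DF=(1 − 443/9557·(0))/(1+443/9557) = 9557/10000 ≈ 0.955700
step 2 [1y] swap r/2=85/2088: DF=(1 − 85/2088·(0.955700))/(1+85/2088) = 1847/2000 ≈ 0.923500
step 3 [1.5y] swap r/2=128/3471: DF=(1 − 128/3471·(0.955700+0.923500))/(1+128/3471) = 561/625 ≈ 0.897600

1 1/2 9557/10000
2 1 1847/2000
3 3/2 561/625
s(1y) = (1/(1847/2000) − 1)/(1) = 153/1847 ≈ 8.2837%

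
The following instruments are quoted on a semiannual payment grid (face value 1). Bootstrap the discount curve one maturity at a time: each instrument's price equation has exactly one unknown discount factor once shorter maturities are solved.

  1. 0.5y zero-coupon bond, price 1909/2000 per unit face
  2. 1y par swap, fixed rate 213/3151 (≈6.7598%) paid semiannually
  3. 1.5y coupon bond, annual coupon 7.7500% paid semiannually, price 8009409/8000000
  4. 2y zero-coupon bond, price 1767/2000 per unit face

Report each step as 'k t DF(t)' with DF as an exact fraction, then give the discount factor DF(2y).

step 1 [0.5y] zero: DF = P = 1909/2000 ≈ 0.954500
step 2 [1y] swap r/2=213/6302: DF=(1 − 213/6302·(0.954500))/(1+213/6302) = 9361/10000 ≈ 0.936100
step 3 [1.5y] bond c/2=31/800: DF=(8009409/8000000 − 31/800·(0.954500+0.936100))/(1+31/800) = 8933/10000 ≈ 0.893300
step 4 [2y] zero: DF = P = 1767/2000 ≈ 0.883500

1 1/2 1909/2000
2 1 9361/10000
3 3/2 8933/10000
4 2 1767/2000
DF(2y) = 1767/2000 ≈ 0.883500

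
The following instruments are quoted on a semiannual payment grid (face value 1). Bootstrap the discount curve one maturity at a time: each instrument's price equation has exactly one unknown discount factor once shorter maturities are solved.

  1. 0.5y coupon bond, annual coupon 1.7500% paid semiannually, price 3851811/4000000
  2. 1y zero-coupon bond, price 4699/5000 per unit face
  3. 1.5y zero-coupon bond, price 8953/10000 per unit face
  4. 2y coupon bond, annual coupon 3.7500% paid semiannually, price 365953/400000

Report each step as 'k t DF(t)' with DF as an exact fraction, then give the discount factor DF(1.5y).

step 1 [0.5y] bond c/2=7/800: DF=(3851811/4000000 − 7/800·(0))/(1+7/800) = 4773/5000 ≈ 0.954600
step 2 [1y] zero: DF = P = 4699/5000 ≈ 0.939800
step 3 [1.5y] zero: DF = P = 8953/10000 ≈ 0.895300
step 4 [2y] bond c/2=3/160: DF=(365953/400000 − 3/160·(0.954600+0.939800+0.895300))/(1+3/160) = 8467/10000 ≈ 0.846700

1 1/2 4773/5000
2 1 4699/5000
3 3/2 8953/10000
4 2 8467/10000
DF(1.5y) = 8953/10000 ≈ 0.895300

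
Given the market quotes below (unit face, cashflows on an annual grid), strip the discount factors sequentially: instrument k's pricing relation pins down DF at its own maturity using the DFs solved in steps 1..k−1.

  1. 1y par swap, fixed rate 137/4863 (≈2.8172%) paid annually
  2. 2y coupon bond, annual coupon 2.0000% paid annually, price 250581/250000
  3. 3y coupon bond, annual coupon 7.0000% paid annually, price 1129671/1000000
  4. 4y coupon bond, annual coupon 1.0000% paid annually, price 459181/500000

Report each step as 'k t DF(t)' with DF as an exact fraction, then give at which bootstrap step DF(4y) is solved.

step 1 [1y] swap r/1=137/4863: DF=(1 − 137/4863·(0))/(1+137/4863) = 4863/5000 ≈ 0.972600
step 2 [2y] bond c/1=1/50: DF=(250581/250000 − 1/50·(0.972600))/(1+1/50) = 2409/2500 ≈ 0.963600
step 3 [3y] bond c/1=7/100: DF=(1129671/1000000 − 7/100·(0.972600+0.963600))/(1+7/100) = 9291/10000 ≈ 0.929100
step 4 [4y] bond c/1=1/100: DF=(459181/500000 − 1/100·(0.972600+0.963600+0.929100))/(1+1/100) = 8809/10000 ≈ 0.880900

1 1 4863/5000
2 2 2409/2500
3 3 9291/10000
4 4 8809/10000
DF(4y) is solved at step 4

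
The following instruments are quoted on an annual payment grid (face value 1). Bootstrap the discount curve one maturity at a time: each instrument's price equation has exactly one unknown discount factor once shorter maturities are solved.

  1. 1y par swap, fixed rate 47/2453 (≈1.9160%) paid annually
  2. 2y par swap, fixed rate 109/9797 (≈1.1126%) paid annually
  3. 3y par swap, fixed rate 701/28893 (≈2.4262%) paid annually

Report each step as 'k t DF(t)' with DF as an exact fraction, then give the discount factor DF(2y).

1 1 2453/2500
2 2 4891/5000
3 3 9299/10000
DF(2y) = 4891/5000 ≈ 0.978200

step 1 [1y] swap r/1=47/2453: DF=(1 − 47/2453·(0))/(1+47/2453) = 2453/2500 ≈ 0.981200
step 2 [2y] swap r/1=109/9797: DF=(1 − 109/9797·(0.981200))/(1+109/9797) = 4891/5000 ≈ 0.978200
step 3 [3y] swap r/1=701/28893: DF=(1 − 701/28893·(0.981200+0.978200))/(1+701/28893) = 9299/10000 ≈ 0.929900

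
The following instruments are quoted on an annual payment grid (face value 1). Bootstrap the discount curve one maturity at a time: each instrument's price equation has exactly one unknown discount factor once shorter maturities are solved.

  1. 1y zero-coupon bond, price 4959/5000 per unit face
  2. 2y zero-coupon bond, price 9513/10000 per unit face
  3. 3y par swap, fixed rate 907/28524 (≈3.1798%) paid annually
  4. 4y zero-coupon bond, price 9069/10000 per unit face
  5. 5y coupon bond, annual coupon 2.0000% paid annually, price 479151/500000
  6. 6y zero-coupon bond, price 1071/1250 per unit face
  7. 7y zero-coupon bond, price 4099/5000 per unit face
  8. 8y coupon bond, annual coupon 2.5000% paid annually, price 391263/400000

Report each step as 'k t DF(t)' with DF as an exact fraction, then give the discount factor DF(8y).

step 1 [1y] zero: DF = P = 4959/5000 ≈ 0.991800
step 2 [2y] zero: DF = P = 9513/10000 ≈ 0.951300
step 3 [3y] swap r/1=907/28524: DF=(1 − 907/28524·(0.991800+0.951300))/(1+907/28524) = 9093/10000 ≈ 0.909300
step 4 [4y] zero: DF = P = 9069/10000 ≈ 0.906900
step 5 [5y] bond c/1=1/50: DF=(479151/500000 − 1/50·(0.991800+0.951300+0.909300+0.906900))/(1+1/50) = 4329/5000 ≈ 0.865800
step 6 [6y] zero: DF = P = 1071/1250 ≈ 0.856800
step 7 [7y] zero: DF = P = 4099/5000 ≈ 0.819800
step 8 [8y] bond c/1=1/40: DF=(391263/400000 − 1/40·(0.991800+0.951300+0.909300+0.906900+0.865800+0.856800+0.819800))/(1+1/40) = 4003/5000 ≈ 0.800600

1 1 4959/5000
2 2 9513/10000
3 3 9093/10000
4 4 9069/10000
5 5 4329/5000
6 6 1071/1250
7 7 4099/5000
8 8 4003/5000
DF(8y) = 4003/5000 ≈ 0.800600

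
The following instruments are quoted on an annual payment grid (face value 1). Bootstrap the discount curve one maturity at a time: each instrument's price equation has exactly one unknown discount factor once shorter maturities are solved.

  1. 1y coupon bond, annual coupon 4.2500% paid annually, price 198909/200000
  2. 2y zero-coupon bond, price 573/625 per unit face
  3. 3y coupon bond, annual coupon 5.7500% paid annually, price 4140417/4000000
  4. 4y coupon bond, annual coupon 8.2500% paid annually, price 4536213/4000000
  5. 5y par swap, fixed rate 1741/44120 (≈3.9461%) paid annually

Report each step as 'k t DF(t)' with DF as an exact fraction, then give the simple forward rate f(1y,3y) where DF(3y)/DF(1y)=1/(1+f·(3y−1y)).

step 1 [1y] bond c/1=17/400: DF=(198909/200000 − 17/400·(0))/(1+17/400) = 477/500 ≈ 0.954000
step 2 [2y] zero: DF = P = 573/625 ≈ 0.916800
step 3 [3y] bond c/1=23/400: DF=(4140417/4000000 − 23/400·(0.954000+0.916800))/(1+23/400) = 8771/10000 ≈ 0.877100
step 4 [4y] bond c/1=33/400: DF=(4536213/4000000 − 33/400·(0.954000+0.916800+0.877100))/(1+33/400) = 4191/5000 ≈ 0.838200
step 5 [5y] swap r/1=1741/44120: DF=(1 − 1741/44120·(0.954000+0.916800+0.877100+0.838200))/(1+1741/44120) = 8259/10000 ≈ 0.825900

1 1 477/500
2 2 573/625
3 3 8771/10000
4 4 4191/5000
5 5 8259/10000
f(1y,3y) = ((477/500)/(8771/10000) − 1)/(2) = 769/17542 ≈ 4.3838%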